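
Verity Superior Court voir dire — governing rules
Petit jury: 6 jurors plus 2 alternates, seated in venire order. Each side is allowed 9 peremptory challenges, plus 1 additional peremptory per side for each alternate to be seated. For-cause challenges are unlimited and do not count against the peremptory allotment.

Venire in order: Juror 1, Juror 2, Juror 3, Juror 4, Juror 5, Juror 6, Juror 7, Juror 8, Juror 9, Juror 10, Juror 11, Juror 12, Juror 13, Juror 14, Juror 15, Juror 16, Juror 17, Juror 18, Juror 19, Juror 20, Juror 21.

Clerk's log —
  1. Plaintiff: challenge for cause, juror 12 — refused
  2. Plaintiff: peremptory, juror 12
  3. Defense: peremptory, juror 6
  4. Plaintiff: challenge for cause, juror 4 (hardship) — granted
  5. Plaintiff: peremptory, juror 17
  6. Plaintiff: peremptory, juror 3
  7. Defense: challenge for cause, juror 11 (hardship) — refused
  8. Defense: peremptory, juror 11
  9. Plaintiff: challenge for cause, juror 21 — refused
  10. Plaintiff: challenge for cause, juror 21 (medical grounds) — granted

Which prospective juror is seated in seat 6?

9

Removed: #3, #4, #6, #11, #12, #17, #21.
Filling seats in venire order through position 6: #1, #2, #5, #7, #8, #9.
So seat 6 is #9.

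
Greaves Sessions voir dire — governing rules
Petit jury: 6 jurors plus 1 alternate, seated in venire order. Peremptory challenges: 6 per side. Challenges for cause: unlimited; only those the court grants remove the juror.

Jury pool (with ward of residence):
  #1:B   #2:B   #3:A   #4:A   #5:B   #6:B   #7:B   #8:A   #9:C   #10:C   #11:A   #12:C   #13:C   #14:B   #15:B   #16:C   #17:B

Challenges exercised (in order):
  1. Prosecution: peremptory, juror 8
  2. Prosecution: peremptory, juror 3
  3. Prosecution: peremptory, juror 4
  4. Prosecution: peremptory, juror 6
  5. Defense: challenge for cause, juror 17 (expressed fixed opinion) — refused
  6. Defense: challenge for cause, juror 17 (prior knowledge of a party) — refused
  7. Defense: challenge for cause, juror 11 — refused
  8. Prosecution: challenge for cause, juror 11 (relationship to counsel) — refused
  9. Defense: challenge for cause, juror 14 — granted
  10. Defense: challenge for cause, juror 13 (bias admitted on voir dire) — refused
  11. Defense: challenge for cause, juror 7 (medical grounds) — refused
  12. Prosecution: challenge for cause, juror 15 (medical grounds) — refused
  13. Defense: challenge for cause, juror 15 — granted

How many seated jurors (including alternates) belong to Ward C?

Removed: #3, #4, #6, #8, #14, #15.
Seated (7 incl. alternates): #1, #2, #5, #7, #9, #10, #11.
Of those, in Ward C: #9, #10 → 2.

2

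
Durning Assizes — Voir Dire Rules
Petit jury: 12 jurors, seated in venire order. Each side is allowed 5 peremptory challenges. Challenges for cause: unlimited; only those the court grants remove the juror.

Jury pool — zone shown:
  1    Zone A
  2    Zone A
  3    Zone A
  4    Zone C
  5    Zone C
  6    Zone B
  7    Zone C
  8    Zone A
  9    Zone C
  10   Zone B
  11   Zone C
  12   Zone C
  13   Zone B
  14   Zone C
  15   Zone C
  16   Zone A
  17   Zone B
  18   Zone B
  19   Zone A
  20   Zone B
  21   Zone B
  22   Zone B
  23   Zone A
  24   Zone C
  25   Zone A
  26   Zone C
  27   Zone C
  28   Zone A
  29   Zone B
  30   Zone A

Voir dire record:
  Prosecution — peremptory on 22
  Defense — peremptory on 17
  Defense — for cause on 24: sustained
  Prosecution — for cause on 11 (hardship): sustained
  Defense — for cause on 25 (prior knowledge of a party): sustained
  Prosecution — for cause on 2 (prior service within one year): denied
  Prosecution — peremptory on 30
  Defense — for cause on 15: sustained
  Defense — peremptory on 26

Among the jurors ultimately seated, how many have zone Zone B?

Removed: #11, #15, #17, #22, #24, #25, #26, #30.
Seated jurors 1–12: #1, #2, #3, #4, #5, #6, #7, #8, #9, #10, #12, #13.
Of those, in Zone B: #6, #10, #13 → 3.

3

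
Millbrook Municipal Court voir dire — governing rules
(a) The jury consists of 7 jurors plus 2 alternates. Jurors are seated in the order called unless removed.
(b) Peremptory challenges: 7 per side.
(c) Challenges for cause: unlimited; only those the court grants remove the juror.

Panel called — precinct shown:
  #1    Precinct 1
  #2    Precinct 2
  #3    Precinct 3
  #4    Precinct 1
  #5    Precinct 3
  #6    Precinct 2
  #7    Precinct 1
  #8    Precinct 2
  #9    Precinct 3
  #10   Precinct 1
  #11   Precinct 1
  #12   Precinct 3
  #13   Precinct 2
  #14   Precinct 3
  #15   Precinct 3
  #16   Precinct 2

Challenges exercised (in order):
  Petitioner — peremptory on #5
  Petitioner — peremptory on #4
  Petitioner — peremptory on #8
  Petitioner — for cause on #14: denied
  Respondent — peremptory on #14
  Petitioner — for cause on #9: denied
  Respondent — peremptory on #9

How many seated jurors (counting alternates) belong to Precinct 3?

2

Removed: #4, #5, #8, #9, #14.
Seated (9 incl. alternates): #1, #2, #3, #6, #7, #10, #11, #12, #13.
Of those, in Precinct 3: #3, #12 → 2.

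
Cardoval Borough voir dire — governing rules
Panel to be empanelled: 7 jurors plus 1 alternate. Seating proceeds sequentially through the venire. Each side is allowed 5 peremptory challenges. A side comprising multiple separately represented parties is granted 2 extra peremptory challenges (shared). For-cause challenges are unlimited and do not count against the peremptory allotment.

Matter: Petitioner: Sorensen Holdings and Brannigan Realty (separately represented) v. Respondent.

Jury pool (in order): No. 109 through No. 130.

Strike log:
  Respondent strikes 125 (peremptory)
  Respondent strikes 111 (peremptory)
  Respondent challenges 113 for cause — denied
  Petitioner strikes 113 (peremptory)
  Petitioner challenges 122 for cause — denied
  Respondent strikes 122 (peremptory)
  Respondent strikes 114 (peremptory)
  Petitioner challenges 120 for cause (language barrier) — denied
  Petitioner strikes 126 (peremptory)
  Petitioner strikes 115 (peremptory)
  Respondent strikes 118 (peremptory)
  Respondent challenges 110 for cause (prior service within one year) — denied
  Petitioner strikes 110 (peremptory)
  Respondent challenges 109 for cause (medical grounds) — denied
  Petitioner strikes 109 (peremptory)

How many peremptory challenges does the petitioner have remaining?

Petitioner allotment: 5 base + 2 multi-party = 7.
Petitioner peremptories used: #113, #126, #115, #110, #109 — 5 (for-cause on #122, #120 don't count).
Remaining: 7 − 5 = 2.

2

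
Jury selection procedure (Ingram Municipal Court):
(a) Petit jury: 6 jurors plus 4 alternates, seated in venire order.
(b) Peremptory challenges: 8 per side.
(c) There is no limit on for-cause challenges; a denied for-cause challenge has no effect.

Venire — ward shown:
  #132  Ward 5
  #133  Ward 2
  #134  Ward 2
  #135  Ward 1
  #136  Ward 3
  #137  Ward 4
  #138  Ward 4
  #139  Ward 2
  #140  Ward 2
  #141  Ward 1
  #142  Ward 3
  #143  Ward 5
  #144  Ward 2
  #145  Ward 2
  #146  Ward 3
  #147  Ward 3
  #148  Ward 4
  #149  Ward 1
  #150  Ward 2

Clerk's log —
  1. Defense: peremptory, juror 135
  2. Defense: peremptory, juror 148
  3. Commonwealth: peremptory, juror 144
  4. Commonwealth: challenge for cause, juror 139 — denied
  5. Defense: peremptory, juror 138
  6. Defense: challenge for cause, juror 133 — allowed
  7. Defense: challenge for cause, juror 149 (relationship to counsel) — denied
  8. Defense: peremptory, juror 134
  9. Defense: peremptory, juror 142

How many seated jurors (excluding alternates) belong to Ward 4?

1

Removed: #133, #134, #135, #138, #142, #144, #148.
Seated jurors 1–6: #132, #136, #137, #139, #140, #141 (alternates #143, #145, #146, #147 not counted).
Of those, in Ward 4: #137 → 1.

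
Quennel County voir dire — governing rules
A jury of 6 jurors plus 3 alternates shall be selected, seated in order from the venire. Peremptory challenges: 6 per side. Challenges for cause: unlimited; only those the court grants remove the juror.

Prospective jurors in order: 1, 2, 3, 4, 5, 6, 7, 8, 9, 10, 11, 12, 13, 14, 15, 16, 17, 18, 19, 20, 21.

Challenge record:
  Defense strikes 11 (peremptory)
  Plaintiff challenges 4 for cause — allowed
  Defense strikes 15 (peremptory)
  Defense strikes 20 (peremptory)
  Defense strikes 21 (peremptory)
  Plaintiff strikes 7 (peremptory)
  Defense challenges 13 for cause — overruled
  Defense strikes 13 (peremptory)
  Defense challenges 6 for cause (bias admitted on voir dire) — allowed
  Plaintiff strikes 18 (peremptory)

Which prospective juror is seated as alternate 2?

12

Removed: #4, #6, #7, #11, #13, #15, #18, #20, #21.
Seating in order: seats 1–6 → #1, #2, #3, #5, #8, #9; alternates → #10, #12, #14.
So alternate 2 is #12.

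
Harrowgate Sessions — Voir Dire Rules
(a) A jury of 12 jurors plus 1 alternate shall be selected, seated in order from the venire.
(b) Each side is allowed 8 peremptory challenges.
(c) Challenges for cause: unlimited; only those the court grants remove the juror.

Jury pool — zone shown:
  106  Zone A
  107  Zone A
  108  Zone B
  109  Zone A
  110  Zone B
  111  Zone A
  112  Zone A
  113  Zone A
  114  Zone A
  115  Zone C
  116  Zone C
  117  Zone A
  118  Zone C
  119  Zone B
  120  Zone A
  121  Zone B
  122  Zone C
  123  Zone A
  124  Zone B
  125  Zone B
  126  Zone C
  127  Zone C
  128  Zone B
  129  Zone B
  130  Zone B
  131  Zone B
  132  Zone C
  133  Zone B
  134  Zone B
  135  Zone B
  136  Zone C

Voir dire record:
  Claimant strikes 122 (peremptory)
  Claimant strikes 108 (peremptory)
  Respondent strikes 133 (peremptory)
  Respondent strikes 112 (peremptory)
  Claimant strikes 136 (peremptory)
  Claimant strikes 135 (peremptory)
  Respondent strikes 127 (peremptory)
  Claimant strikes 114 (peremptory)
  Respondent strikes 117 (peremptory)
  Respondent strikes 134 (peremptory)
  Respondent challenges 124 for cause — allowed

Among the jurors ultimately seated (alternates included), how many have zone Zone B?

3

Removed: #108, #112, #114, #117, #122, #124, #127, #133, #134, #135, #136.
Seated (13 incl. alternates): #106, #107, #109, #110, #111, #113, #115, #116, #118, #119, #120, #121, #123.
Of those, in Zone B: #110, #119, #121 → 3.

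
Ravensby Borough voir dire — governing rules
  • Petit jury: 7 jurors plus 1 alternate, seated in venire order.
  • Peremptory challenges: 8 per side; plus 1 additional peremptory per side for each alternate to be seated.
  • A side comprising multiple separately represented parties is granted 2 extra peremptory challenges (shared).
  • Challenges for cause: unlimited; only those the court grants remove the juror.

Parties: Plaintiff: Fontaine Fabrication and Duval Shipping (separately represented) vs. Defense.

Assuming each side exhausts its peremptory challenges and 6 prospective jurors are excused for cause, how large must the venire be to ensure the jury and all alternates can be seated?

Seats to fill: 7 + 1 alternates = 8.
Peremptories — Plaintiff: 8 + 1×1 + 2 = 11; Defense: 8 + 1×1 = 9; total 20.
For-cause removals: 6.
Minimum venire: 8 + 20 + 6 = 34.

34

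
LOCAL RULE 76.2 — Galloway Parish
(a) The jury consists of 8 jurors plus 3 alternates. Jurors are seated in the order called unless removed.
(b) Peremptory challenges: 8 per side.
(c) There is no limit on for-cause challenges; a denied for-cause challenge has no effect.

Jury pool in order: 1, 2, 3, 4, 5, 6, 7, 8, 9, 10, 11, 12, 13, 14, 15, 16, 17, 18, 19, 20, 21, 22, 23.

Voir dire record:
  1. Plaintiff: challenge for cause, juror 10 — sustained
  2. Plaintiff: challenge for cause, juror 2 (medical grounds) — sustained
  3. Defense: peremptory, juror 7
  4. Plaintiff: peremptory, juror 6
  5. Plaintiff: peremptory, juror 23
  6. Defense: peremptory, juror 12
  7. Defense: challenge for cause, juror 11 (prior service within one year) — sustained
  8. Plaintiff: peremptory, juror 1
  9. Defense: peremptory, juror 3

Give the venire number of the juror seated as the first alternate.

Removed: #1, #2, #3, #6, #7, #10, #11, #12, #23.
Seating in order: seats 1–8 → #4, #5, #8, #9, #13, #14, #15, #16; alternates → #17, #18, #19.
So alternate 1 is #17.

17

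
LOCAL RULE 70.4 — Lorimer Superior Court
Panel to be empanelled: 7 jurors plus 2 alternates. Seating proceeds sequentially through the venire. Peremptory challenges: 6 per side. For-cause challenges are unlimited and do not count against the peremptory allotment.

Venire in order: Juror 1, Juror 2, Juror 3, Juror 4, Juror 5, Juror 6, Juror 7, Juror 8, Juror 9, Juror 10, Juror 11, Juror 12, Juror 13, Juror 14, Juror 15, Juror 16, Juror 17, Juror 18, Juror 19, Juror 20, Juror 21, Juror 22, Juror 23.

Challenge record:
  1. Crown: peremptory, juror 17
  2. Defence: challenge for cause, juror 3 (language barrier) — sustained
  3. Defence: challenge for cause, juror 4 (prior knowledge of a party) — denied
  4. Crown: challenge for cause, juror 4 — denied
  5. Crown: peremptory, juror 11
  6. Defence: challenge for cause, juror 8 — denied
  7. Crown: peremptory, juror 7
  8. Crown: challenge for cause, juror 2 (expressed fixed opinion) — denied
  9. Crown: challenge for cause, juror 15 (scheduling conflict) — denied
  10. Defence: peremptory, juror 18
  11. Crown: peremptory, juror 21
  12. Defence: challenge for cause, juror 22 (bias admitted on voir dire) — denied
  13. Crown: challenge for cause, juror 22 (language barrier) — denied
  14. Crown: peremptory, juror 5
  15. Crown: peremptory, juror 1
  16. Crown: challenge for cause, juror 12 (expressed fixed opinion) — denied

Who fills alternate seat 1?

13

Removed: #1, #3, #5, #7, #11, #17, #18, #21. (#2, #4, #8, #12, #15, #22 stay — for-cause denied.)
Seating in order: seats 1–7 → #2, #4, #6, #8, #9, #10, #12; alternates → #13, #14.
So alternate 1 is #13.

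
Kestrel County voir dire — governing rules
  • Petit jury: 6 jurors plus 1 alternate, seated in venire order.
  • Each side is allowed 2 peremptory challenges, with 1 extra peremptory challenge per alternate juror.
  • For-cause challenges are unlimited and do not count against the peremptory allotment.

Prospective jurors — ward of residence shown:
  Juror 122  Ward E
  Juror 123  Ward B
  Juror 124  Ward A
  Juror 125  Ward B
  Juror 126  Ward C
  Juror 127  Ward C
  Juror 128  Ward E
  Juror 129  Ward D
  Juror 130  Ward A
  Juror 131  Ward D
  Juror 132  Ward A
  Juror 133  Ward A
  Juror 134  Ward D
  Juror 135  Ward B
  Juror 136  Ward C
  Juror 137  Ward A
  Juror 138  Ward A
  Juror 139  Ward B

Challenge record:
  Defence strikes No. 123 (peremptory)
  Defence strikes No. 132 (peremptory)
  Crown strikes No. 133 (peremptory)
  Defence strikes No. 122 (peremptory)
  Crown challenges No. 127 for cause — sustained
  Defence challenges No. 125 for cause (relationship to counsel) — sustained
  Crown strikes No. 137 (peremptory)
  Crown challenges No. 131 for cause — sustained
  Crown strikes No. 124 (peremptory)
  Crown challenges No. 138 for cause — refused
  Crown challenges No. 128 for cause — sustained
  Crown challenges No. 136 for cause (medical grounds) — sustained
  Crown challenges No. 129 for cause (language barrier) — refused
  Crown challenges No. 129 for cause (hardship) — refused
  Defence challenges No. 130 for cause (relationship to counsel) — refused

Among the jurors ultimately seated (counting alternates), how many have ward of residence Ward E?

0

Removed: #122, #123, #124, #125, #127, #128, #131, #132, #133, #136, #137.
Seated (7 incl. alternates): #126, #129, #130, #134, #135, #138, #139.
None of those are in Ward E → 0.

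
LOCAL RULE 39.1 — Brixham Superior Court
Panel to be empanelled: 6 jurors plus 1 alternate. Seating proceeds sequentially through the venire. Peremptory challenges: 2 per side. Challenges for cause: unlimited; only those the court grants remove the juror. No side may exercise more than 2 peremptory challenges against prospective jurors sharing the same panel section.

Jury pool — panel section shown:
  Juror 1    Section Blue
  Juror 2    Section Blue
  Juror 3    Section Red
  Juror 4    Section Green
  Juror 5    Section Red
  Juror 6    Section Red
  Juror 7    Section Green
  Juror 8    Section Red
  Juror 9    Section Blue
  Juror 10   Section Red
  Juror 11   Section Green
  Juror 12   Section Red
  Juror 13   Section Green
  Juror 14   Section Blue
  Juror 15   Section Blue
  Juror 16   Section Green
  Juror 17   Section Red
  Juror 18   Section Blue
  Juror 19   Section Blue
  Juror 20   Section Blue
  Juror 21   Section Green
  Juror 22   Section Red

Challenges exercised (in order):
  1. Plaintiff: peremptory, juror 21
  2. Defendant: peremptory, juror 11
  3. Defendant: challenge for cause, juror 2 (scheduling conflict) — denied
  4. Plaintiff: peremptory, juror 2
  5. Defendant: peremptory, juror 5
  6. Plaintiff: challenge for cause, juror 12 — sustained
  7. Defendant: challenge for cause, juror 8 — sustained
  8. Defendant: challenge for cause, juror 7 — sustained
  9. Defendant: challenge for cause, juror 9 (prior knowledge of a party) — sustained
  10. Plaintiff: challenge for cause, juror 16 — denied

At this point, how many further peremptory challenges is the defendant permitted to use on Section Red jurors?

Defendant peremptories so far: #11, #5 — 2 of 2 used, 0 left overall.
Against Section Red: #5 — 1 used; per-section cap 2 leaves 1.
Binding limit: min(0, 1) = 0.

0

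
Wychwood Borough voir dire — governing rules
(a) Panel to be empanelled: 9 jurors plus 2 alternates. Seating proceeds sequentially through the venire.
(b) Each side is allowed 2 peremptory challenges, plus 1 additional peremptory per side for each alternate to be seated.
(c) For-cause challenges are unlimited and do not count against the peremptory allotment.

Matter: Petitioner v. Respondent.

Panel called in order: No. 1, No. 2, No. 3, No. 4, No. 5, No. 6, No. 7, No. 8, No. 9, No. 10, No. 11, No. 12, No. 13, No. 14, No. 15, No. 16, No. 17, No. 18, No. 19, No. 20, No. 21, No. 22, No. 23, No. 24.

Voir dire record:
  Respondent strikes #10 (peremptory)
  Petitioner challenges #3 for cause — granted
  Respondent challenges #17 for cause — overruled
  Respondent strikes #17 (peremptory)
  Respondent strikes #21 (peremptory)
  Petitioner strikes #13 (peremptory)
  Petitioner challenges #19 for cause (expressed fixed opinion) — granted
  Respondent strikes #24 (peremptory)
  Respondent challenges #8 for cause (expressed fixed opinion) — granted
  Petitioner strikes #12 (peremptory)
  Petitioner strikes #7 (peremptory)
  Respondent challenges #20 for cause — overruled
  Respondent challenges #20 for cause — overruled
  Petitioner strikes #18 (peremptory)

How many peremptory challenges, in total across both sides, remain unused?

Petitioner allotment: 2 base + 1 × 2 alternates = 4. Respondent allotment: 2 base + 1 × 2 alternates = 4.
Petitioner peremptories used: #13, #12, #7, #18 — 4 (for-cause on #3, #19 don't count).
Respondent peremptories used: #10, #17, #21, #24 — 4 (for-cause on #17, #8, #20, #20 don't count).
Remaining: (4 − 4) + (4 − 4) = 0.

0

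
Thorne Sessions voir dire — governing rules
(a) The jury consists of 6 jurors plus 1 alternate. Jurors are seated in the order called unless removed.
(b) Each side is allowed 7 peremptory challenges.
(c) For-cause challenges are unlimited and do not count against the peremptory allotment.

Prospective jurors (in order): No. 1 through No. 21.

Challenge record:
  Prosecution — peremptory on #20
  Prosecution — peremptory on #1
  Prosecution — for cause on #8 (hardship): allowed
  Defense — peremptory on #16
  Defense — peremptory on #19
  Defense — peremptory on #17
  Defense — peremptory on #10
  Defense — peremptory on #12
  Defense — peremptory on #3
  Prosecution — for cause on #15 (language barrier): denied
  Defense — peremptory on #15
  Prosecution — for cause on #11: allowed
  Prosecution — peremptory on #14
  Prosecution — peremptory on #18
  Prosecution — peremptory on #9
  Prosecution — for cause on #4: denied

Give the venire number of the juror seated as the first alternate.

21

Removed: #1, #3, #8, #9, #10, #11, #12, #14, #15, #16, #17, #18, #19, #20. (#4 stays — for-cause denied.)
Seating in order: seats 1–6 → #2, #4, #5, #6, #7, #13; alternates → #21.
So alternate 1 is #21.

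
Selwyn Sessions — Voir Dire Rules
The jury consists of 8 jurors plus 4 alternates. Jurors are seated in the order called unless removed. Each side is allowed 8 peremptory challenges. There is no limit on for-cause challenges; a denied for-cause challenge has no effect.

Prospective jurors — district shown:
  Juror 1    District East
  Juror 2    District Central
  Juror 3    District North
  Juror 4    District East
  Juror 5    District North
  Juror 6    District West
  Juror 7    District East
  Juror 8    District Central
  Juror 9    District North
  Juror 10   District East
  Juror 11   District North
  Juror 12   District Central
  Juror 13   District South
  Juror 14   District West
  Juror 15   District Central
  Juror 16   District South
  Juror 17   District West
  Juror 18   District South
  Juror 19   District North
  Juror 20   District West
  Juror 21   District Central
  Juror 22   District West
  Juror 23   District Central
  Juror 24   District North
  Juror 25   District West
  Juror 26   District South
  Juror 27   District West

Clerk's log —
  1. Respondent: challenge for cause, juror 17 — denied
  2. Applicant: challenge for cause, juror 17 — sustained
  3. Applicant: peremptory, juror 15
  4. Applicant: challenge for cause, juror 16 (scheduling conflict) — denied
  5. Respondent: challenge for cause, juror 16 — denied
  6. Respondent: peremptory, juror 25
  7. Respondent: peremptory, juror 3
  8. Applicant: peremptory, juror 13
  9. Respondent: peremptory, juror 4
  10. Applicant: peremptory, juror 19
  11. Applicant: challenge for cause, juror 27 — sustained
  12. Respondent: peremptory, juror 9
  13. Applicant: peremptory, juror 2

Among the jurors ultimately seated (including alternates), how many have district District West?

3

Removed: #2, #3, #4, #9, #13, #15, #17, #19, #25, #27.
Seated (12 incl. alternates): #1, #5, #6, #7, #8, #10, #11, #12, #14, #16, #18, #20.
Of those, in District West: #6, #14, #20 → 3.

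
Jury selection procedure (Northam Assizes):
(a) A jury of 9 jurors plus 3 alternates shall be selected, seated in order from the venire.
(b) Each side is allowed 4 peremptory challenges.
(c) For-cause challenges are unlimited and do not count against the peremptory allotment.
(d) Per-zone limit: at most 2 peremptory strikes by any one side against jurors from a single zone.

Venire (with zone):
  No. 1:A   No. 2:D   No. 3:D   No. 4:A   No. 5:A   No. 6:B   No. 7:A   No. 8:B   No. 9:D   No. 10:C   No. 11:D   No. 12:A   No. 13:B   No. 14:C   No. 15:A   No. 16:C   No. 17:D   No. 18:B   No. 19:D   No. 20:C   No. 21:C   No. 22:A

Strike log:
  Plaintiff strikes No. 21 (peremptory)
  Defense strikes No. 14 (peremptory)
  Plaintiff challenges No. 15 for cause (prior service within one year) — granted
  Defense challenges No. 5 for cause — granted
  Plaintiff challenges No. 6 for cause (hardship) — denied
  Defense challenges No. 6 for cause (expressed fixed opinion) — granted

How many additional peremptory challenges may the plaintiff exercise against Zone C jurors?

1

Plaintiff peremptories so far: #21 — 1 of 4 used, 3 left overall.
Against Zone C: #21 — 1 used; per-zone cap 2 leaves 1.
Binding limit: min(3, 1) = 1.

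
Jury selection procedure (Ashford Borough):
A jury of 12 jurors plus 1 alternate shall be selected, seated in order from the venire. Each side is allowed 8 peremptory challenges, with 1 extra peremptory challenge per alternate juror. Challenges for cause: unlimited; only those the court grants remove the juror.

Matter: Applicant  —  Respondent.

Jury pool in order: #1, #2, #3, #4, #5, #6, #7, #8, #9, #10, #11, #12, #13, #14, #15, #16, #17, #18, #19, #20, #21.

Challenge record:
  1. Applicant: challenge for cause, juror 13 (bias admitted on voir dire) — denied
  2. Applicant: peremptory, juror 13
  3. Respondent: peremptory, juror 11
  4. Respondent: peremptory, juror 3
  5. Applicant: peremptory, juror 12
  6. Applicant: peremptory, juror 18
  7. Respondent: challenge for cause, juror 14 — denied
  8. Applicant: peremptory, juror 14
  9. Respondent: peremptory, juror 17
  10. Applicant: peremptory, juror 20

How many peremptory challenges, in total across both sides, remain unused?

Applicant allotment: 8 base + 1 × 1 alternate = 9. Respondent allotment: 8 base + 1 × 1 alternate = 9.
Applicant peremptories used: #13, #12, #18, #14, #20 — 5 (the for-cause on #13 doesn't count).
Respondent peremptories used: #11, #3, #17 — 3 (the for-cause on #14 doesn't count).
Remaining: (9 − 5) + (9 − 3) = 10.

10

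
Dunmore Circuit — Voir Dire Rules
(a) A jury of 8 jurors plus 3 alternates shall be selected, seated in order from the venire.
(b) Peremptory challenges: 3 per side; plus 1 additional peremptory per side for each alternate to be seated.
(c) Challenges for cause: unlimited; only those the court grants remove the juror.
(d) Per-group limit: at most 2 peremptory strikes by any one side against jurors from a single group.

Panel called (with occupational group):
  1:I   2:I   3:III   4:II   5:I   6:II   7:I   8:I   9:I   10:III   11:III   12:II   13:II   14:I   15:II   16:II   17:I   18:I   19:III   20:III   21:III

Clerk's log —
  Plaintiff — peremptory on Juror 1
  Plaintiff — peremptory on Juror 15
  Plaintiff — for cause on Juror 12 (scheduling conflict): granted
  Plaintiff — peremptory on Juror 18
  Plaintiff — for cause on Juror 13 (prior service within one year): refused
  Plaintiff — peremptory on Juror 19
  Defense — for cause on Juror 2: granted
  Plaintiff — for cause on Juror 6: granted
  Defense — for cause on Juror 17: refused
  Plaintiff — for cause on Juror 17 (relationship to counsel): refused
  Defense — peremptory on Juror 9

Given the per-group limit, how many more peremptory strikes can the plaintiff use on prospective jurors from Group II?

Plaintiff peremptories so far: #1, #15, #18, #19 — 4 of 6 used, 2 left overall.
Against Group II: #15 — 1 used; per-group cap 2 leaves 1.
Binding limit: min(2, 1) = 1.

1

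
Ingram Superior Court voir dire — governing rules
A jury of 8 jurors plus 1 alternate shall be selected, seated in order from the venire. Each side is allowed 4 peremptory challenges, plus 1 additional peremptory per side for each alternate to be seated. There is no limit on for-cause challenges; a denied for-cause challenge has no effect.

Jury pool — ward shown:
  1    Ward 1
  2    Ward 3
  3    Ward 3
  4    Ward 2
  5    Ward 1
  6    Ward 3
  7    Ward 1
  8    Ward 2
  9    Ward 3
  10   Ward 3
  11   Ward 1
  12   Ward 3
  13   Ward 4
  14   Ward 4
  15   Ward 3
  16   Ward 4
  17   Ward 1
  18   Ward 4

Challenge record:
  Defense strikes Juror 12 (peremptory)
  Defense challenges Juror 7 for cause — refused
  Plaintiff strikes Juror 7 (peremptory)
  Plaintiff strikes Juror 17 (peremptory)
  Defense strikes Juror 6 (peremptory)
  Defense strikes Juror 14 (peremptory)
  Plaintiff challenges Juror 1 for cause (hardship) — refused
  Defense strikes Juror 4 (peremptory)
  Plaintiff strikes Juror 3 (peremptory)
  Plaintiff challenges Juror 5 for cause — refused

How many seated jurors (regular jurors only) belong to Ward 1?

3

Removed: #3, #4, #6, #7, #12, #14, #17.
Seated jurors 1–8: #1, #2, #5, #8, #9, #10, #11, #13 (alternates #15 not counted).
Of those, in Ward 1: #1, #5, #11 → 3.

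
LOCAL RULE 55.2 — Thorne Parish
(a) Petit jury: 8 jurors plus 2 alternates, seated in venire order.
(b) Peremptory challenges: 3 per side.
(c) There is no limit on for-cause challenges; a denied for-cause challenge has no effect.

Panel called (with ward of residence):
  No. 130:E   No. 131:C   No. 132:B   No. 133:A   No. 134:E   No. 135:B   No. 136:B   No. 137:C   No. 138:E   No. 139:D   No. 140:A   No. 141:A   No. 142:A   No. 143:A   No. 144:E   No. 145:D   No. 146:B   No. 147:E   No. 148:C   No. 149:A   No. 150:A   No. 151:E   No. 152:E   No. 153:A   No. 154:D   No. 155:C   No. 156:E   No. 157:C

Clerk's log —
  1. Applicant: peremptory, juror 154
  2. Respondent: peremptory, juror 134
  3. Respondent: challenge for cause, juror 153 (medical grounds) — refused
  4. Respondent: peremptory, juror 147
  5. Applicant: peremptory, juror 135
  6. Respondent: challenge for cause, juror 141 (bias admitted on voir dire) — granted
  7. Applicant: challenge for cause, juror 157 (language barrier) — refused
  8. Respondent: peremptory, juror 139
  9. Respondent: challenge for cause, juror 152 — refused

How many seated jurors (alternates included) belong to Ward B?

Removed: #134, #135, #139, #141, #147, #154.
Seated (10 incl. alternates): #130, #131, #132, #133, #136, #137, #138, #140, #142, #143.
Of those, in Ward B: #132, #136 → 2.

2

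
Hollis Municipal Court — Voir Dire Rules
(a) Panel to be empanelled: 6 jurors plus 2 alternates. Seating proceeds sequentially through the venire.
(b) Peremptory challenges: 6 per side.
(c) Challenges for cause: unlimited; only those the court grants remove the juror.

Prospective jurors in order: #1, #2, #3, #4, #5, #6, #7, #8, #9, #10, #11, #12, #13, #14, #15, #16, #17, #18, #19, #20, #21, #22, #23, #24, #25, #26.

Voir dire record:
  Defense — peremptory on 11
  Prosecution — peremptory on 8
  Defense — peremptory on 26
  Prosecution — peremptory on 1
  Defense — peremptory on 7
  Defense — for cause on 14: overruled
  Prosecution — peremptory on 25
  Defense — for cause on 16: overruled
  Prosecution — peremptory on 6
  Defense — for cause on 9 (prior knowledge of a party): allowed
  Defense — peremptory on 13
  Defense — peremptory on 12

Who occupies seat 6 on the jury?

14

Removed: #1, #6, #7, #8, #9, #11, #12, #13, #25, #26. (#14, #16 stay — for-cause denied.)
Filling seats in venire order through position 6: #2, #3, #4, #5, #10, #14.
So seat 6 is #14.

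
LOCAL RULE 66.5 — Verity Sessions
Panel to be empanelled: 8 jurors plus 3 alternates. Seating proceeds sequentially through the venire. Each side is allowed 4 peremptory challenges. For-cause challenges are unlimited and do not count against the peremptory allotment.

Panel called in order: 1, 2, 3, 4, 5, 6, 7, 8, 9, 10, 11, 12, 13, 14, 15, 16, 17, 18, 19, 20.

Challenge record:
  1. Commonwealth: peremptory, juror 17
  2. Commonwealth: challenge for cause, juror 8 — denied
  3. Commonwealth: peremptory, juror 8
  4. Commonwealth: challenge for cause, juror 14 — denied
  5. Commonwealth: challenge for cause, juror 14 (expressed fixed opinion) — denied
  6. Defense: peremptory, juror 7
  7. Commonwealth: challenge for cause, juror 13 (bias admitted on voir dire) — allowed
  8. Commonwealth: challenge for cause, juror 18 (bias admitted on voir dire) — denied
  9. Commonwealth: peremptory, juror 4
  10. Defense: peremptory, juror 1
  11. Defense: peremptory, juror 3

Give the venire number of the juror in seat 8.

14

Removed: #1, #3, #4, #7, #8, #13, #17. (#14, #18 stay — for-cause denied.)
Seating in order: seats 1–8 → #2, #5, #6, #9, #10, #11, #12, #14; alternates → #15, #16, #18.
So seat 8 is #14.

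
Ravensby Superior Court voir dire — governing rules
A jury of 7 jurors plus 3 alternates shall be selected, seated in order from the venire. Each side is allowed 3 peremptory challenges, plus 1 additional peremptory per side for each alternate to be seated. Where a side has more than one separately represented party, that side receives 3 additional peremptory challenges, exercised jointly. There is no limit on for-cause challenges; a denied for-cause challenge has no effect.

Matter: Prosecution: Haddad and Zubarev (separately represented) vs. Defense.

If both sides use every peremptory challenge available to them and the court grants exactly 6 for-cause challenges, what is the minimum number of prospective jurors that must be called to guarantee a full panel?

31

Seats to fill: 7 + 3 alternates = 10.
Peremptories — Prosecution: 3 + 1×3 + 3 = 9; Defense: 3 + 1×3 = 6; total 15.
For-cause removals: 6.
Minimum venire: 10 + 15 + 6 = 31.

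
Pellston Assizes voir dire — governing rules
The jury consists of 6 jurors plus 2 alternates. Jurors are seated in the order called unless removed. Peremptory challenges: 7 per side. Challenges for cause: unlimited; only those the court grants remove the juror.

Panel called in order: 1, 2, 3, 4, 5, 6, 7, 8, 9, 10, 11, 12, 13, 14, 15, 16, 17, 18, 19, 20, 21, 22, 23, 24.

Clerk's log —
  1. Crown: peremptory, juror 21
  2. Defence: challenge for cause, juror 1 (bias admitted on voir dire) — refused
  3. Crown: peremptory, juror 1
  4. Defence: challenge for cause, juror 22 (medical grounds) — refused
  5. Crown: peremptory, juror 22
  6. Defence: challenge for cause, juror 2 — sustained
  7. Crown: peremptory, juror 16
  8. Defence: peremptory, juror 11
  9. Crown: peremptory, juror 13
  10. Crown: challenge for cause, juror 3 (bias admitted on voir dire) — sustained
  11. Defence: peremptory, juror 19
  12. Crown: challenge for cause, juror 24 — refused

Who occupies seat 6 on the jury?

9

Removed: #1, #2, #3, #11, #13, #16, #19, #21, #22. (#24 stays — for-cause denied.)
Filling seats in venire order through position 6: #4, #5, #6, #7, #8, #9.
So seat 6 is #9.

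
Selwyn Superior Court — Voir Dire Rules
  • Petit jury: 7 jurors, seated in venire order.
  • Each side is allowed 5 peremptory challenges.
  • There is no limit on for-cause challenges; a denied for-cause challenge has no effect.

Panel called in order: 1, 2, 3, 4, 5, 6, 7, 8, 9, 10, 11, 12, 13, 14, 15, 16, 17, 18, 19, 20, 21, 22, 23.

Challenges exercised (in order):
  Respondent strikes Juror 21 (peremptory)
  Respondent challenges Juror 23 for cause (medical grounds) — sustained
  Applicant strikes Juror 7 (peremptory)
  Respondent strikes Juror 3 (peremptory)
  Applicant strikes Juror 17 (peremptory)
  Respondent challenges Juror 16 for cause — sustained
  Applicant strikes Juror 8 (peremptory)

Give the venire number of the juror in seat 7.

Removed: #3, #7, #8, #16, #17, #21, #23.
Filling seats in venire order through position 7: #1, #2, #4, #5, #6, #9, #10.
So seat 7 is #10.

10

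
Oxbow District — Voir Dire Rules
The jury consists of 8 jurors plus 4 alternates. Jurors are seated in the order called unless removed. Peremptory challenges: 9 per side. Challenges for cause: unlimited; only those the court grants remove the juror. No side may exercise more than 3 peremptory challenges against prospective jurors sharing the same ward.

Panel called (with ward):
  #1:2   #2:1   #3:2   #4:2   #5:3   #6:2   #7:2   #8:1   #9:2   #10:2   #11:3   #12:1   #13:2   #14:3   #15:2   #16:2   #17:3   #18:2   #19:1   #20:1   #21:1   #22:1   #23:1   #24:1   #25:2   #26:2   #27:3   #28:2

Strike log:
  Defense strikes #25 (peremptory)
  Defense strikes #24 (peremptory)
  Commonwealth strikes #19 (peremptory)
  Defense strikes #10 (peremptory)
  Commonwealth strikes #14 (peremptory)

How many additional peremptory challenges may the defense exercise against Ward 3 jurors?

3

Defense peremptories so far: #25, #24, #10 — 3 of 9 used, 6 left overall.
Against Ward 3: none yet — per-ward cap 3 leaves 3.
Binding limit: min(6, 3) = 3.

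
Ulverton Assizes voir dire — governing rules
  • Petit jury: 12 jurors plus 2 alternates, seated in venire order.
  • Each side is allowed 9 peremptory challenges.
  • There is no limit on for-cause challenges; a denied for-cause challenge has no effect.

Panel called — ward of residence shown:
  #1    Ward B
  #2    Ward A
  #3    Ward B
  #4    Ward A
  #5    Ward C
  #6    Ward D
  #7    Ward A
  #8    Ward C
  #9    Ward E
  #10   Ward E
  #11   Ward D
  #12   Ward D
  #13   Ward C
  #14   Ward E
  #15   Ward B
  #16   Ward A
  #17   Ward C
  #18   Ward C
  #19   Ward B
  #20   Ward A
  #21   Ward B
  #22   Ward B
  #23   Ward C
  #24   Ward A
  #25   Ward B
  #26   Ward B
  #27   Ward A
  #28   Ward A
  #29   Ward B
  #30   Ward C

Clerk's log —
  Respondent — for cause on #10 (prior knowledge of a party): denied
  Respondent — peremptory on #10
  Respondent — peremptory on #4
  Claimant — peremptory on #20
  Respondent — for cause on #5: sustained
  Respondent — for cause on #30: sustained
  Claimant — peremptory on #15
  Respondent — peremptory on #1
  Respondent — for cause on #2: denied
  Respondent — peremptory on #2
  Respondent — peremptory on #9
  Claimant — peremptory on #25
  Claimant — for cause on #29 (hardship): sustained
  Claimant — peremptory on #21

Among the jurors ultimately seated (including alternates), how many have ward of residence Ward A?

2

Removed: #1, #2, #4, #5, #9, #10, #15, #20, #21, #25, #29, #30.
Seated (14 incl. alternates): #3, #6, #7, #8, #11, #12, #13, #14, #16, #17, #18, #19, #22, #23.
Of those, in Ward A: #7, #16 → 2.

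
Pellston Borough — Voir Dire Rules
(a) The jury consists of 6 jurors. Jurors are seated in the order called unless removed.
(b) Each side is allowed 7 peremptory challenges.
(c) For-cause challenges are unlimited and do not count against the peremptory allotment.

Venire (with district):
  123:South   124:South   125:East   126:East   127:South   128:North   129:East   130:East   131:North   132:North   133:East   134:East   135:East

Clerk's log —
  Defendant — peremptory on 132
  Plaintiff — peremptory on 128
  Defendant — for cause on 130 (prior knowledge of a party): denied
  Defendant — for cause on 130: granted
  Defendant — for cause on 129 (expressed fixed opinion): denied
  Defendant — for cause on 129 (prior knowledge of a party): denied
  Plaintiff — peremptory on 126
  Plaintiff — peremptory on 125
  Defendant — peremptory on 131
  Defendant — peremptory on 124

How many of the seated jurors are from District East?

4

Removed: #124, #125, #126, #128, #130, #131, #132.
Seated jurors 1–6: #123, #127, #129, #133, #134, #135.
Of those, in District East: #129, #133, #134, #135 → 4.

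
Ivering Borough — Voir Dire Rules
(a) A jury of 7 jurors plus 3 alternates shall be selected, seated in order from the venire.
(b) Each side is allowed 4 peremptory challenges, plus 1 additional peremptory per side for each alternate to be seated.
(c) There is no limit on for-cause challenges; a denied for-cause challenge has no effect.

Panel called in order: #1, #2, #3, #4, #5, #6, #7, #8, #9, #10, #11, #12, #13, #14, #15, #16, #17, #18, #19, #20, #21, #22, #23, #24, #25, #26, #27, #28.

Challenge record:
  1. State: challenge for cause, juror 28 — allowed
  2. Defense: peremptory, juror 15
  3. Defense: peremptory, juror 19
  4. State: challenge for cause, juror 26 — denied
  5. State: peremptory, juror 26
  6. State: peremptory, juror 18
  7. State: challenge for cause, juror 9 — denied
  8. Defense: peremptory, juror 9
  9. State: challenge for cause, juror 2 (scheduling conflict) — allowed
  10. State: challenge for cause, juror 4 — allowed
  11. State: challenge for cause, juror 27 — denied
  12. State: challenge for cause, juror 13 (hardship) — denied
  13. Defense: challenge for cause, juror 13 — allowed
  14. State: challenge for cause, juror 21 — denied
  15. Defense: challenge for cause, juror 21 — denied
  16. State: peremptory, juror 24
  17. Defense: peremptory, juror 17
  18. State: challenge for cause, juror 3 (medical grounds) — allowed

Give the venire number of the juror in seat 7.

Removed: #2, #3, #4, #9, #13, #15, #17, #18, #19, #24, #26, #28. (#21, #27 stay — for-cause denied.)
Seating in order: seats 1–7 → #1, #5, #6, #7, #8, #10, #11; alternates → #12, #14, #16.
So seat 7 is #11.

11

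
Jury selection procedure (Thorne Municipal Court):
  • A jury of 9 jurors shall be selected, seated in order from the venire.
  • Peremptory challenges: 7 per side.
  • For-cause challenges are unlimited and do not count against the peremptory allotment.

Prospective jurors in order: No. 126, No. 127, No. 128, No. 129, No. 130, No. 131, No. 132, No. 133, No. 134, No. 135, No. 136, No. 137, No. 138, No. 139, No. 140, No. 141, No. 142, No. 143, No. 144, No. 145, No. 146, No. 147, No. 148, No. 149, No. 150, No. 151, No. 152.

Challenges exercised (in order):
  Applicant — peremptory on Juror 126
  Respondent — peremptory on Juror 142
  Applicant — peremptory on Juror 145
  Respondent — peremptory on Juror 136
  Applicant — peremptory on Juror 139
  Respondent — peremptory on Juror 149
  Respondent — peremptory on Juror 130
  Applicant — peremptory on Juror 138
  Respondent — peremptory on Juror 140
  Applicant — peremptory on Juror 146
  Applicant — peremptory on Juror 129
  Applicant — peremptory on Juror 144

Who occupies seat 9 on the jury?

Removed: #126, #129, #130, #136, #138, #139, #140, #142, #144, #145, #146, #149.
Seating in order: seats 1–9 → #127, #128, #131, #132, #133, #134, #135, #137, #141.
So seat 9 is #141.

141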